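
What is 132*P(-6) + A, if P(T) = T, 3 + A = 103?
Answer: -692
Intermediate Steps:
A = 100 (A = -3 + 103 = 100)
132*P(-6) + A = 132*(-6) + 100 = -792 + 100 = -692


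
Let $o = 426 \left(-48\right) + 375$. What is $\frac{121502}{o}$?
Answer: $- \frac{121502}{20073} \approx -6.053$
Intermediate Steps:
$o = -20073$ ($o = -20448 + 375 = -20073$)
$\frac{121502}{o} = \frac{121502}{-20073} = 121502 \left(- \frac{1}{20073}\right) = - \frac{121502}{20073}$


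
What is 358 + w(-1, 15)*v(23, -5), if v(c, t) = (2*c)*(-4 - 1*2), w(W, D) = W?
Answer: 634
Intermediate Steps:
v(c, t) = -12*c (v(c, t) = (2*c)*(-4 - 2) = (2*c)*(-6) = -12*c)
358 + w(-1, 15)*v(23, -5) = 358 - (-12)*23 = 358 - 1*(-276) = 358 + 276 = 634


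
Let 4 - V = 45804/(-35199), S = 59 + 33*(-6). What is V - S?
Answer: 1693087/11733 ≈ 144.30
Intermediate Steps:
S = -139 (S = 59 - 198 = -139)
V = 62200/11733 (V = 4 - 45804/(-35199) = 4 - 45804*(-1)/35199 = 4 - 1*(-15268/11733) = 4 + 15268/11733 = 62200/11733 ≈ 5.3013)
V - S = 62200/11733 - 1*(-139) = 62200/11733 + 139 = 1693087/11733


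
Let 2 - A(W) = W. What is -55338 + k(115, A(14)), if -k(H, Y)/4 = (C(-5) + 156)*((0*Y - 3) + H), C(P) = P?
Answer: -122986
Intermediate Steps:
A(W) = 2 - W
k(H, Y) = 1812 - 604*H (k(H, Y) = -4*(-5 + 156)*((0*Y - 3) + H) = -604*((0 - 3) + H) = -604*(-3 + H) = -4*(-453 + 151*H) = 1812 - 604*H)
-55338 + k(115, A(14)) = -55338 + (1812 - 604*115) = -55338 + (1812 - 69460) = -55338 - 67648 = -122986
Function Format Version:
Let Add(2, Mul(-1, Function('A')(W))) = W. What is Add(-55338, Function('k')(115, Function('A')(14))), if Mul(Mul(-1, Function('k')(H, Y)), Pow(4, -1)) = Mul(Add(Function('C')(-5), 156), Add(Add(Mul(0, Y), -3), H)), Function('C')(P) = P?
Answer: -122986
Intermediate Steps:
Function('A')(W) = Add(2, Mul(-1, W))
Function('k')(H, Y) = Add(1812, Mul(-604, H)) (Function('k')(H, Y) = Mul(-4, Mul(Add(-5, 156), Add(Add(Mul(0, Y), -3), H))) = Mul(-4, Mul(151, Add(Add(0, -3), H))) = Mul(-4, Mul(151, Add(-3, H))) = Mul(-4, Add(-453, Mul(151, H))) = Add(1812, Mul(-604, H)))
Add(-55338, Function('k')(115, Function('A')(14))) = Add(-55338, Add(1812, Mul(-604, 115))) = Add(-55338, Add(1812, -69460)) = Add(-55338, -67648) = -122986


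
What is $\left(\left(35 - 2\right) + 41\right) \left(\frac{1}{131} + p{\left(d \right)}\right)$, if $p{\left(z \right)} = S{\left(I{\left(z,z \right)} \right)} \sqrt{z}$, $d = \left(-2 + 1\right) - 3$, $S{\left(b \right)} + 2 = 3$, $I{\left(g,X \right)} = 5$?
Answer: $\frac{74}{131} + 148 i \approx 0.56489 + 148.0 i$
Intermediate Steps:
$S{\left(b \right)} = 1$ ($S{\left(b \right)} = -2 + 3 = 1$)
$d = -4$ ($d = -1 - 3 = -4$)
$p{\left(z \right)} = \sqrt{z}$ ($p{\left(z \right)} = 1 \sqrt{z} = \sqrt{z}$)
$\left(\left(35 - 2\right) + 41\right) \left(\frac{1}{131} + p{\left(d \right)}\right) = \left(\left(35 - 2\right) + 41\right) \left(\frac{1}{131} + \sqrt{-4}\right) = \left(33 + 41\right) \left(\frac{1}{131} + 2 i\right) = 74 \left(\frac{1}{131} + 2 i\right) = \frac{74}{131} + 148 i$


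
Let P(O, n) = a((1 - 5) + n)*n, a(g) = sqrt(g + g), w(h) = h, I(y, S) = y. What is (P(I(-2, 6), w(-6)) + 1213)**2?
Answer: 1470649 - 29112*I*sqrt(5) ≈ 1.4706e+6 - 65096.0*I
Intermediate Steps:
a(g) = sqrt(2)*sqrt(g) (a(g) = sqrt(2*g) = sqrt(2)*sqrt(g))
P(O, n) = n*sqrt(2)*sqrt(-4 + n) (P(O, n) = (sqrt(2)*sqrt((1 - 5) + n))*n = (sqrt(2)*sqrt(-4 + n))*n = n*sqrt(2)*sqrt(-4 + n))
(P(I(-2, 6), w(-6)) + 1213)**2 = (-6*sqrt(-8 + 2*(-6)) + 1213)**2 = (-6*sqrt(-8 - 12) + 1213)**2 = (-12*I*sqrt(5) + 1213)**2 = (1213 - 12*I*sqrt(5))**2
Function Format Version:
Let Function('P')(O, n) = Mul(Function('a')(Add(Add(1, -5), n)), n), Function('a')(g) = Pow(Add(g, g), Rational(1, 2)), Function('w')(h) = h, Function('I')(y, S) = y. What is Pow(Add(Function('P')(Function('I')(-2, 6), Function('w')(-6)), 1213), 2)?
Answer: Add(1470649, Mul(-29112, I, Pow(5, Rational(1, 2)))) ≈ Add(1.4706e+6, Mul(-65096., I))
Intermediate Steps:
Function('a')(g) = Mul(Pow(2, Rational(1, 2)), Pow(g, Rational(1, 2))) (Function('a')(g) = Pow(Mul(2, g), Rational(1, 2)) = Mul(Pow(2, Rational(1, 2)), Pow(g, Rational(1, 2))))
Function('P')(O, n) = Mul(n, Pow(2, Rational(1, 2)), Pow(Add(-4, n), Rational(1, 2))) (Function('P')(O, n) = Mul(Mul(Pow(2, Rational(1, 2)), Pow(Add(Add(1, -5), n), Rational(1, 2))), n) = Mul(Mul(Pow(2, Rational(1, 2)), Pow(Add(-4, n), Rational(1, 2))), n) = Mul(n, Pow(2, Rational(1, 2)), Pow(Add(-4, n), Rational(1, 2))))
Pow(Add(Function('P')(Function('I')(-2, 6), Function('w')(-6)), 1213), 2) = Pow(Add(Mul(-6, Pow(Add(-8, Mul(2, -6)), Rational(1, 2))), 1213), 2) = Pow(Add(Mul(-6, Pow(Add(-8, -12), Rational(1, 2))), 1213), 2) = Pow(Add(Mul(-6, Pow(-20, Rational(1, 2))), 1213), 2) = Pow(Add(Mul(-6, Mul(2, I, Pow(5, Rational(1, 2)))), 1213), 2) = Pow(Add(Mul(-12, I, Pow(5, Rational(1, 2))), 1213), 2) = Pow(Add(1213, Mul(-12, I, Pow(5, Rational(1, 2)))), 2)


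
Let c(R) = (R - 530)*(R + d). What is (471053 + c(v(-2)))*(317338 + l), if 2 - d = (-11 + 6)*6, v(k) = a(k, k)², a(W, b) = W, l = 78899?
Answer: 179145483729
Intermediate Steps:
v(k) = k²
d = 32 (d = 2 - (-11 + 6)*6 = 2 - (-5)*6 = 2 - 1*(-30) = 2 + 30 = 32)
c(R) = (-530 + R)*(32 + R) (c(R) = (R - 530)*(R + 32) = (-530 + R)*(32 + R))
(471053 + c(v(-2)))*(317338 + l) = (471053 + (-16960 + ((-2)²)² - 498*(-2)²))*(317338 + 78899) = (471053 + (-16960 + 4² - 498*4))*396237 = (471053 + (-16960 + 16 - 1992))*396237 = (471053 - 18936)*396237 = 452117*396237 = 179145483729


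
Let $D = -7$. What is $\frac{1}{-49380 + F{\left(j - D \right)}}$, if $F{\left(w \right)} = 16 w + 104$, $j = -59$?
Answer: $- \frac{1}{50108} \approx -1.9957 \cdot 10^{-5}$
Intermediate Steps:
$F{\left(w \right)} = 104 + 16 w$
$\frac{1}{-49380 + F{\left(j - D \right)}} = \frac{1}{-49380 + \left(104 + 16 \left(-59 - -7\right)\right)} = \frac{1}{-49380 + \left(104 + 16 \left(-59 + 7\right)\right)} = \frac{1}{-49380 + \left(104 + 16 \left(-52\right)\right)} = \frac{1}{-49380 + \left(104 - 832\right)} = \frac{1}{-49380 - 728} = \frac{1}{-50108} = - \frac{1}{50108}$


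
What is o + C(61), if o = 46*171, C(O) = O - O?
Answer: 7866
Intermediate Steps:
C(O) = 0
o = 7866
o + C(61) = 7866 + 0 = 7866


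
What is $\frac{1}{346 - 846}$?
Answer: $- \frac{1}{500} \approx -0.002$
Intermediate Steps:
$\frac{1}{346 - 846} = \frac{1}{-500} = - \frac{1}{500}$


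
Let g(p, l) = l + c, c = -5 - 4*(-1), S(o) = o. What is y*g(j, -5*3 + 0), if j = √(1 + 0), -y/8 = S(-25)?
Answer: -3200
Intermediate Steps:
y = 200 (y = -8*(-25) = 200)
j = 1 (j = √1 = 1)
c = -1 (c = -5 + 4 = -1)
g(p, l) = -1 + l (g(p, l) = l - 1 = -1 + l)
y*g(j, -5*3 + 0) = 200*(-1 + (-5*3 + 0)) = 200*(-1 + (-15 + 0)) = 200*(-1 - 15) = 200*(-16) = -3200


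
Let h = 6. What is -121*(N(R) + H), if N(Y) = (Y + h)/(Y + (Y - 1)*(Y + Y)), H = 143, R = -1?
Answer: -52514/3 ≈ -17505.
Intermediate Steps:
N(Y) = (6 + Y)/(Y + 2*Y*(-1 + Y)) (N(Y) = (Y + 6)/(Y + (Y - 1)*(Y + Y)) = (6 + Y)/(Y + (-1 + Y)*(2*Y)) = (6 + Y)/(Y + 2*Y*(-1 + Y)))
-121*(N(R) + H) = -121*((6 - 1)/((-1)*(-1 + 2*(-1))) + 143) = -121*(-1*5/(-1 - 2) + 143) = -121*(-1*5/(-3) + 143) = -121*(-1*(-⅓)*5 + 143) = -121*(5/3 + 143) = -121*434/3 = -52514/3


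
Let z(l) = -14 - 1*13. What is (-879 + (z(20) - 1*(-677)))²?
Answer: 52441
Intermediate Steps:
z(l) = -27 (z(l) = -14 - 13 = -27)
(-879 + (z(20) - 1*(-677)))² = (-879 + (-27 - 1*(-677)))² = (-879 + (-27 + 677))² = (-879 + 650)² = (-229)² = 52441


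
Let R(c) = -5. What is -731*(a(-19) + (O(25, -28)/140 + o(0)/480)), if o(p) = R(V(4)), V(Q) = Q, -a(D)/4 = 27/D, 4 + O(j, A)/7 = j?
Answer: -44825651/9120 ≈ -4915.1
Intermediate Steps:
O(j, A) = -28 + 7*j
a(D) = -108/D
o(p) = -5
-731*(a(-19) + (O(25, -28)/140 + o(0)/480)) = -731*(-108/(-19) + ((-28 + 7*25)/140 - 5/480)) = -731*(-108*(-1/19) + ((-28 + 175)*(1/140) - 5*1/480)) = -731*(108/19 + (147*(1/140) - 1/96)) = -731*(108/19 + (21/20 - 1/96)) = -731*(108/19 + 499/480) = -731*61321/9120 = -44825651/9120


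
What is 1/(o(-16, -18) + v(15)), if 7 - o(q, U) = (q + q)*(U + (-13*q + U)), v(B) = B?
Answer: 1/5526 ≈ 0.00018096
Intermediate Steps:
o(q, U) = 7 - 2*q*(-13*q + 2*U) (o(q, U) = 7 - (q + q)*(U + (-13*q + U)) = 7 - 2*q*(U + (U - 13*q)) = 7 - 2*q*(-13*q + 2*U))
1/(o(-16, -18) + v(15)) = 1/((7 + 26*(-16)**2 - 4*(-18)*(-16)) + 15) = 1/((7 + 26*256 - 1152) + 15) = 1/((7 + 6656 - 1152) + 15) = 1/(5511 + 15) = 1/5526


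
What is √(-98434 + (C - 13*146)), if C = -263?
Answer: I*√100595 ≈ 317.17*I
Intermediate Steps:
√(-98434 + (C - 13*146)) = √(-98434 + (-263 - 13*146)) = √(-98434 + (-263 - 1898)) = √(-98434 - 2161) = √(-100595) = I*√100595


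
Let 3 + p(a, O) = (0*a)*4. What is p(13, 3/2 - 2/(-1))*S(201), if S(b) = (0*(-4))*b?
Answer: 0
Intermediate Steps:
S(b) = 0 (S(b) = 0*b = 0)
p(a, O) = -3 (p(a, O) = -3 + (0*a)*4 = -3 + 0*4 = -3 + 0 = -3)
p(13, 3/2 - 2/(-1))*S(201) = -3*0 = 0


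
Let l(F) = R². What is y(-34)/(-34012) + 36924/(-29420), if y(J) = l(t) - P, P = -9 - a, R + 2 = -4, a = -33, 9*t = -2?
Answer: -78513258/62539565 ≈ -1.2554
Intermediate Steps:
t = -2/9 (t = (⅑)*(-2) = -2/9 ≈ -0.22222)
R = -6 (R = -2 - 4 = -6)
l(F) = 36 (l(F) = (-6)² = 36)
P = 24 (P = -9 - 1*(-33) = -9 + 33 = 24)
y(J) = 12 (y(J) = 36 - 1*24 = 36 - 24 = 12)
y(-34)/(-34012) + 36924/(-29420) = 12/(-34012) + 36924/(-29420) = 12*(-1/34012) + 36924*(-1/29420) = -3/8503 - 9231/7355 = -78513258/62539565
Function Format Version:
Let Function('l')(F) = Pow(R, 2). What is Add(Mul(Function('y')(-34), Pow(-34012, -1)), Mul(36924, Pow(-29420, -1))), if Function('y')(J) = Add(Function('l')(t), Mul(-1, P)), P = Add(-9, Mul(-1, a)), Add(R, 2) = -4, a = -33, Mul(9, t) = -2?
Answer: Rational(-78513258, 62539565) ≈ -1.2554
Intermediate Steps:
t = Rational(-2, 9) (t = Mul(Rational(1, 9), -2) = Rational(-2, 9) ≈ -0.22222)
R = -6 (R = Add(-2, -4) = -6)
Function('l')(F) = 36 (Function('l')(F) = Pow(-6, 2) = 36)
P = 24 (P = Add(-9, Mul(-1, -33)) = Add(-9, 33) = 24)
Function('y')(J) = 12 (Function('y')(J) = Add(36, Mul(-1, 24)) = Add(36, -24) = 12)
Add(Mul(Function('y')(-34), Pow(-34012, -1)), Mul(36924, Pow(-29420, -1))) = Add(Mul(12, Pow(-34012, -1)), Mul(36924, Pow(-29420, -1))) = Add(Mul(12, Rational(-1, 34012)), Mul(36924, Rational(-1, 29420))) = Add(Rational(-3, 8503), Rational(-9231, 7355)) = Rational(-78513258, 62539565)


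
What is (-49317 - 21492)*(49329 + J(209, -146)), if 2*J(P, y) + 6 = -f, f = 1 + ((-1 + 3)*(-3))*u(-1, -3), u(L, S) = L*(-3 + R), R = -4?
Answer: -6988352637/2 ≈ -3.4942e+9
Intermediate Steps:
u(L, S) = -7*L (u(L, S) = L*(-3 - 4) = L*(-7) = -7*L)
f = -41 (f = 1 + ((-1 + 3)*(-3))*(-7*(-1)) = 1 + (2*(-3))*7 = 1 - 6*7 = 1 - 42 = -41)
J(P, y) = 35/2 (J(P, y) = -3 + (-1*(-41))/2 = -3 + (½)*41 = -3 + 41/2 = 35/2)
(-49317 - 21492)*(49329 + J(209, -146)) = (-49317 - 21492)*(49329 + 35/2) = -70809*98693/2 = -6988352637/2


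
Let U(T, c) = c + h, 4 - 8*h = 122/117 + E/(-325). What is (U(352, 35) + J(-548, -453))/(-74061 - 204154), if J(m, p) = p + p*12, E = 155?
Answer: 27394711/1302046200 ≈ 0.021040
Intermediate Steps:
J(m, p) = 13*p (J(m, p) = p + 12*p = 13*p)
h = 2009/4680 (h = ½ - (122/117 + 155/(-325))/8 = ½ - (122*(1/117) + 155*(-1/325))/8 = ½ - (122/117 - 31/65)/8 = ½ - ⅛*331/585 = ½ - 331/4680 = 2009/4680 ≈ 0.42927)
U(T, c) = 2009/4680 + c (U(T, c) = c + 2009/4680 = 2009/4680 + c)
(U(352, 35) + J(-548, -453))/(-74061 - 204154) = ((2009/4680 + 35) + 13*(-453))/(-74061 - 204154) = (165809/4680 - 5889)/(-278215) = -27394711/4680*(-1/278215) = 27394711/1302046200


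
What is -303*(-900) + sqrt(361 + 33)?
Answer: 272700 + sqrt(394) ≈ 2.7272e+5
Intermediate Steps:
-303*(-900) + sqrt(361 + 33) = 272700 + sqrt(394)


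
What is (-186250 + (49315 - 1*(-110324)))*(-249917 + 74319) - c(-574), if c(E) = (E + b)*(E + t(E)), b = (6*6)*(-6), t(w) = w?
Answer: 4671931458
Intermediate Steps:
b = -216 (b = 36*(-6) = -216)
c(E) = 2*E*(-216 + E) (c(E) = (E - 216)*(E + E) = (-216 + E)*(2*E) = 2*E*(-216 + E))
(-186250 + (49315 - 1*(-110324)))*(-249917 + 74319) - c(-574) = (-186250 + (49315 - 1*(-110324)))*(-249917 + 74319) - 2*(-574)*(-216 - 574) = (-186250 + (49315 + 110324))*(-175598) - 2*(-574)*(-790) = (-186250 + 159639)*(-175598) - 1*906920 = -26611*(-175598) - 906920 = 4672838378 - 906920 = 4671931458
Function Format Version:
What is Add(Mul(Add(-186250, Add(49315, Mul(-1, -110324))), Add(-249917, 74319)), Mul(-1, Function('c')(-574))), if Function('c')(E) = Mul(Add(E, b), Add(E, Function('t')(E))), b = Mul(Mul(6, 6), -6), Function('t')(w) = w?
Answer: 4671931458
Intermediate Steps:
b = -216 (b = Mul(36, -6) = -216)
Function('c')(E) = Mul(2, E, Add(-216, E)) (Function('c')(E) = Mul(Add(E, -216), Add(E, E)) = Mul(Add(-216, E), Mul(2, E)) = Mul(2, E, Add(-216, E)))
Add(Mul(Add(-186250, Add(49315, Mul(-1, -110324))), Add(-249917, 74319)), Mul(-1, Function('c')(-574))) = Add(Mul(Add(-186250, Add(49315, Mul(-1, -110324))), Add(-249917, 74319)), Mul(-1, Mul(2, -574, Add(-216, -574)))) = Add(Mul(Add(-186250, Add(49315, 110324)), -175598), Mul(-1, Mul(2, -574, -790))) = Add(Mul(Add(-186250, 159639), -175598), Mul(-1, 906920)) = Add(Mul(-26611, -175598), -906920) = Add(4672838378, -906920) = 4671931458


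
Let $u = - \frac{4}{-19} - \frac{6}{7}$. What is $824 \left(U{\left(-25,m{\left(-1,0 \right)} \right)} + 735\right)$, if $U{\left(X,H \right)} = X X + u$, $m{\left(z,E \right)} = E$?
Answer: $\frac{148974256}{133} \approx 1.1201 \cdot 10^{6}$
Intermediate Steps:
$u = - \frac{86}{133}$ ($u = \left(-4\right) \left(- \frac{1}{19}\right) - \frac{6}{7} = \frac{4}{19} - \frac{6}{7} = - \frac{86}{133} \approx -0.64662$)
$U{\left(X,H \right)} = - \frac{86}{133} + X^{2}$ ($U{\left(X,H \right)} = X X - \frac{86}{133} = X^{2} - \frac{86}{133} = - \frac{86}{133} + X^{2}$)
$824 \left(U{\left(-25,m{\left(-1,0 \right)} \right)} + 735\right) = 824 \left(\left(- \frac{86}{133} + \left(-25\right)^{2}\right) + 735\right) = 824 \left(\left(- \frac{86}{133} + 625\right) + 735\right) = 824 \left(\frac{83039}{133} + 735\right) = 824 \cdot \frac{180794}{133} = \frac{148974256}{133}$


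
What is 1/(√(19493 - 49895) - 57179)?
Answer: -57179/3269468443 - 3*I*√3378/3269468443 ≈ -1.7489e-5 - 5.333e-8*I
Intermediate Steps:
1/(√(19493 - 49895) - 57179) = 1/(√(-30402) - 57179) = 1/(3*I*√3378 - 57179) = 1/(-57179 + 3*I*√3378)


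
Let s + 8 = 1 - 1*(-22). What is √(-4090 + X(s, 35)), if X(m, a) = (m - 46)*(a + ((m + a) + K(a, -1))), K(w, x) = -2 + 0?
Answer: I*√6663 ≈ 81.627*I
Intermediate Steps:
s = 15 (s = -8 + (1 - 1*(-22)) = -8 + (1 + 22) = -8 + 23 = 15)
K(w, x) = -2
X(m, a) = (-46 + m)*(-2 + m + 2*a) (X(m, a) = (m - 46)*(a + ((m + a) - 2)) = (-46 + m)*(a + ((a + m) - 2)) = (-46 + m)*(a + (-2 + a + m)) = (-46 + m)*(-2 + m + 2*a))
√(-4090 + X(s, 35)) = √(-4090 + (92 + 15² - 92*35 - 48*15 + 2*35*15)) = √(-4090 + (92 + 225 - 3220 - 720 + 1050)) = √(-4090 - 2573) = √(-6663) = I*√6663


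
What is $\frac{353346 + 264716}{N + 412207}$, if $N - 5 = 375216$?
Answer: $\frac{309031}{393714} \approx 0.78491$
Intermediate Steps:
$N = 375221$ ($N = 5 + 375216 = 375221$)
$\frac{353346 + 264716}{N + 412207} = \frac{353346 + 264716}{375221 + 412207} = \frac{618062}{787428} = 618062 \cdot \frac{1}{787428} = \frac{309031}{393714}$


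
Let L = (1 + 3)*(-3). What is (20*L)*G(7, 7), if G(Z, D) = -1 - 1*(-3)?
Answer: -480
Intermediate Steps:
G(Z, D) = 2 (G(Z, D) = -1 + 3 = 2)
L = -12 (L = 4*(-3) = -12)
(20*L)*G(7, 7) = (20*(-12))*2 = -240*2 = -480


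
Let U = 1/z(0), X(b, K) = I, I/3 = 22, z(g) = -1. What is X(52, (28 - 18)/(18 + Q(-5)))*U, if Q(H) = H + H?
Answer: -66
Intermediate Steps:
Q(H) = 2*H
I = 66 (I = 3*22 = 66)
X(b, K) = 66
U = -1 (U = 1/(-1) = -1)
X(52, (28 - 18)/(18 + Q(-5)))*U = 66*(-1) = -66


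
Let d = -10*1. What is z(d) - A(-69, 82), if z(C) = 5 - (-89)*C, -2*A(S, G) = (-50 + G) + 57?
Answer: -1681/2 ≈ -840.50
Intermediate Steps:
d = -10
A(S, G) = -7/2 - G/2 (A(S, G) = -((-50 + G) + 57)/2 = -(7 + G)/2 = -7/2 - G/2)
z(C) = 5 + 89*C
z(d) - A(-69, 82) = (5 + 89*(-10)) - (-7/2 - 1/2*82) = (5 - 890) - (-7/2 - 41) = -885 - 1*(-89/2) = -885 + 89/2 = -1681/2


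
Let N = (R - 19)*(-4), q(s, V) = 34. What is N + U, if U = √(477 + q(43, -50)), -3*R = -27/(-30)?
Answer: 386/5 + √511 ≈ 99.805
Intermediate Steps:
R = -3/10 (R = -(-9)/(-30) = -(-9)*(-1)/30 = -⅓*9/10 = -3/10 ≈ -0.30000)
U = √511 (U = √(477 + 34) = √511 ≈ 22.605)
N = 386/5 (N = (-3/10 - 19)*(-4) = -193/10*(-4) = 386/5 ≈ 77.200)
N + U = 386/5 + √511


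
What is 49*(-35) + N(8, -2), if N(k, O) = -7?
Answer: -1722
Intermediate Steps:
49*(-35) + N(8, -2) = 49*(-35) - 7 = -1715 - 7 = -1722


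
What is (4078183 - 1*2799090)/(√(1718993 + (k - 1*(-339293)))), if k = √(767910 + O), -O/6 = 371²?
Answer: 1279093/√(2058286 + 4*I*√3621) ≈ 891.56 - 0.05213*I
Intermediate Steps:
O = -825846 (O = -6*371² = -6*137641 = -825846)
k = 4*I*√3621 (k = √(767910 - 825846) = √(-57936) = 4*I*√3621 ≈ 240.7*I)
(4078183 - 1*2799090)/(√(1718993 + (k - 1*(-339293)))) = (4078183 - 1*2799090)/(√(1718993 + (4*I*√3621 - 1*(-339293)))) = (4078183 - 2799090)/(√(1718993 + (4*I*√3621 + 339293))) = 1279093/(√(1718993 + (339293 + 4*I*√3621))) = 1279093/(√(2058286 + 4*I*√3621)) = 1279093/√(2058286 + 4*I*√3621)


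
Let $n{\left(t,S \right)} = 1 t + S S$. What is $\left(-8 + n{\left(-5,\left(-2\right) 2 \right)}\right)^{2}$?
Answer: $9$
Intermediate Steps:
$n{\left(t,S \right)} = t + S^{2}$
$\left(-8 + n{\left(-5,\left(-2\right) 2 \right)}\right)^{2} = \left(-8 - \left(5 - \left(\left(-2\right) 2\right)^{2}\right)\right)^{2} = \left(-8 - \left(5 - \left(-4\right)^{2}\right)\right)^{2} = \left(-8 + \left(-5 + 16\right)\right)^{2} = \left(-8 + 11\right)^{2} = 3^{2} = 9$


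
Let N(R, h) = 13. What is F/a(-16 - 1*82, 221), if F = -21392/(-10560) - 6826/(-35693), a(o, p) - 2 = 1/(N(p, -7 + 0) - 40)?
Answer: 470040309/416180380 ≈ 1.1294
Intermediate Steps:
a(o, p) = 53/27 (a(o, p) = 2 + 1/(13 - 40) = 2 + 1/(-27) = 2 - 1/27 = 53/27)
F = 52226701/23557380 (F = -21392*(-1/10560) - 6826*(-1/35693) = 1337/660 + 6826/35693 = 52226701/23557380 ≈ 2.2170)
F/a(-16 - 1*82, 221) = 52226701/(23557380*(53/27)) = (52226701/23557380)*(27/53) = 470040309/416180380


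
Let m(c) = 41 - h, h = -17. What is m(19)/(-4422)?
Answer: -29/2211 ≈ -0.013116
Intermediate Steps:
m(c) = 58 (m(c) = 41 - 1*(-17) = 41 + 17 = 58)
m(19)/(-4422) = 58/(-4422) = 58*(-1/4422) = -29/2211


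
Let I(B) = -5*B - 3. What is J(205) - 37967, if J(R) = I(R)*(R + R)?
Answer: -459447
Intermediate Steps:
I(B) = -3 - 5*B
J(R) = 2*R*(-3 - 5*R) (J(R) = (-3 - 5*R)*(R + R) = (-3 - 5*R)*(2*R) = 2*R*(-3 - 5*R))
J(205) - 37967 = -2*205*(3 + 5*205) - 37967 = -2*205*(3 + 1025) - 37967 = -2*205*1028 - 37967 = -421480 - 37967 = -459447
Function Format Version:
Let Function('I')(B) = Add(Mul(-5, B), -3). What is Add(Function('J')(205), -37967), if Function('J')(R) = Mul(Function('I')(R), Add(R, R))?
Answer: -459447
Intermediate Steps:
Function('I')(B) = Add(-3, Mul(-5, B))
Function('J')(R) = Mul(2, R, Add(-3, Mul(-5, R))) (Function('J')(R) = Mul(Add(-3, Mul(-5, R)), Add(R, R)) = Mul(Add(-3, Mul(-5, R)), Mul(2, R)) = Mul(2, R, Add(-3, Mul(-5, R))))
Add(Function('J')(205), -37967) = Add(Mul(-2, 205, Add(3, Mul(5, 205))), -37967) = Add(Mul(-2, 205, Add(3, 1025)), -37967) = Add(Mul(-2, 205, 1028), -37967) = Add(-421480, -37967) = -459447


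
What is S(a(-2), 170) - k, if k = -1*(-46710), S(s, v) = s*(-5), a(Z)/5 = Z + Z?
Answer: -46610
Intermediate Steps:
a(Z) = 10*Z (a(Z) = 5*(Z + Z) = 5*(2*Z) = 10*Z)
S(s, v) = -5*s
k = 46710
S(a(-2), 170) - k = -50*(-2) - 1*46710 = -5*(-20) - 46710 = 100 - 46710 = -46610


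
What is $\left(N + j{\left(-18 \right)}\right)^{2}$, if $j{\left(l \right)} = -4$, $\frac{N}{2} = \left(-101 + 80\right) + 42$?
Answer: $1444$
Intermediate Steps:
$N = 42$ ($N = 2 \left(\left(-101 + 80\right) + 42\right) = 2 \left(-21 + 42\right) = 2 \cdot 21 = 42$)
$\left(N + j{\left(-18 \right)}\right)^{2} = \left(42 - 4\right)^{2} = 38^{2} = 1444$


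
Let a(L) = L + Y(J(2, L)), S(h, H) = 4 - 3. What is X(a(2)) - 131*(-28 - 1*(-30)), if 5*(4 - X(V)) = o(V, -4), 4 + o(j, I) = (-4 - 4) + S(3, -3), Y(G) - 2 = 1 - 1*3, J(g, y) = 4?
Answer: -1279/5 ≈ -255.80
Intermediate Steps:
S(h, H) = 1
Y(G) = 0 (Y(G) = 2 + (1 - 1*3) = 2 + (1 - 3) = 2 - 2 = 0)
a(L) = L (a(L) = L + 0 = L)
o(j, I) = -11 (o(j, I) = -4 + ((-4 - 4) + 1) = -4 + (-8 + 1) = -4 - 7 = -11)
X(V) = 31/5 (X(V) = 4 - ⅕*(-11) = 4 + 11/5 = 31/5)
X(a(2)) - 131*(-28 - 1*(-30)) = 31/5 - 131*(-28 - 1*(-30)) = 31/5 - 131*(-28 + 30) = 31/5 - 131*2 = 31/5 - 262 = -1279/5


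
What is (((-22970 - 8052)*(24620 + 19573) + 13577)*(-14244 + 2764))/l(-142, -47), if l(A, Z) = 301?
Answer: 2248344337160/43 ≈ 5.2287e+10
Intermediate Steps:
(((-22970 - 8052)*(24620 + 19573) + 13577)*(-14244 + 2764))/l(-142, -47) = (((-22970 - 8052)*(24620 + 19573) + 13577)*(-14244 + 2764))/301 = ((-31022*44193 + 13577)*(-11480))*(1/301) = ((-1370955246 + 13577)*(-11480))*(1/301) = -1370941669*(-11480)*(1/301) = 15738410360120*(1/301) = 2248344337160/43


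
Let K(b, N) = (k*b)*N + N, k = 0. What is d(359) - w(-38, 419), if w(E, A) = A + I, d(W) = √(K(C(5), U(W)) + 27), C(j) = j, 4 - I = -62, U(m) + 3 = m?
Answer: -485 + √383 ≈ -465.43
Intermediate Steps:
U(m) = -3 + m
I = 66 (I = 4 - 1*(-62) = 4 + 62 = 66)
K(b, N) = N (K(b, N) = (0*b)*N + N = 0*N + N = 0 + N = N)
d(W) = √(24 + W) (d(W) = √((-3 + W) + 27) = √(24 + W))
w(E, A) = 66 + A (w(E, A) = A + 66 = 66 + A)
d(359) - w(-38, 419) = √(24 + 359) - (66 + 419) = √383 - 1*485 = √383 - 485 = -485 + √383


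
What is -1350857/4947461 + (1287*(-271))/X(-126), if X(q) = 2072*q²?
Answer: -5129122097989/18083009534688 ≈ -0.28364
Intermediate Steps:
-1350857/4947461 + (1287*(-271))/X(-126) = -1350857/4947461 + (1287*(-271))/((2072*(-126)²)) = -1350857*1/4947461 - 348777/(2072*15876) = -1350857/4947461 - 348777/32895072 = -1350857/4947461 - 348777*1/32895072 = -1350857/4947461 - 38753/3655008 = -5129122097989/18083009534688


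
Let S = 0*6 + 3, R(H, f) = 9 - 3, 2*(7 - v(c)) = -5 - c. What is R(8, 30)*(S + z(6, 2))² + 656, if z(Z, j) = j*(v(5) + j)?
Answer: 6422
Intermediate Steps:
v(c) = 19/2 + c/2 (v(c) = 7 - (-5 - c)/2 = 7 + (5/2 + c/2) = 19/2 + c/2)
R(H, f) = 6
z(Z, j) = j*(12 + j) (z(Z, j) = j*((19/2 + (½)*5) + j) = j*((19/2 + 5/2) + j) = j*(12 + j))
S = 3 (S = 0 + 3 = 3)
R(8, 30)*(S + z(6, 2))² + 656 = 6*(3 + 2*(12 + 2))² + 656 = 6*(3 + 2*14)² + 656 = 6*(3 + 28)² + 656 = 6*31² + 656 = 6*961 + 656 = 5766 + 656 = 6422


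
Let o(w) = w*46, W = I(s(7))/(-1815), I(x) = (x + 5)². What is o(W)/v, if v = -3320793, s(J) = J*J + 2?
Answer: 20608/861034185 ≈ 2.3934e-5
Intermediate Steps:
s(J) = 2 + J² (s(J) = J² + 2 = 2 + J²)
I(x) = (5 + x)²
W = -3136/1815 (W = (5 + (2 + 7²))²/(-1815) = (5 + (2 + 49))²*(-1/1815) = (5 + 51)²*(-1/1815) = 56²*(-1/1815) = 3136*(-1/1815) = -3136/1815 ≈ -1.7278)
o(w) = 46*w
o(W)/v = (46*(-3136/1815))/(-3320793) = -144256/1815*(-1/3320793) = 20608/861034185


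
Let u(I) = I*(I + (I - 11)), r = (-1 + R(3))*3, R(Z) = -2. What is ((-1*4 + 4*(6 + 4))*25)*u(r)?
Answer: 234900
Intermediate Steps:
r = -9 (r = (-1 - 2)*3 = -3*3 = -9)
u(I) = I*(-11 + 2*I) (u(I) = I*(I + (-11 + I)) = I*(-11 + 2*I))
((-1*4 + 4*(6 + 4))*25)*u(r) = ((-1*4 + 4*(6 + 4))*25)*(-9*(-11 + 2*(-9))) = ((-4 + 4*10)*25)*(-9*(-11 - 18)) = ((-4 + 40)*25)*(-9*(-29)) = (36*25)*261 = 900*261 = 234900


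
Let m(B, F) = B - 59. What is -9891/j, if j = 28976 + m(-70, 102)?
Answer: -1413/4121 ≈ -0.34288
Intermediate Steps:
m(B, F) = -59 + B
j = 28847 (j = 28976 + (-59 - 70) = 28976 - 129 = 28847)
-9891/j = -9891/28847 = -9891*1/28847 = -1413/4121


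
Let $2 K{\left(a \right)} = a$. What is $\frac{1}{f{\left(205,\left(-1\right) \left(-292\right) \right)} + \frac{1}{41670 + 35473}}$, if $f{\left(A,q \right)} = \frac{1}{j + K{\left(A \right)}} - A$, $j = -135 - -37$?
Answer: $- \frac{694287}{142174540} \approx -0.0048833$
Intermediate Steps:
$j = -98$ ($j = -135 + 37 = -98$)
$K{\left(a \right)} = \frac{a}{2}$
$f{\left(A,q \right)} = \frac{1}{-98 + \frac{A}{2}} - A$
$\frac{1}{f{\left(205,\left(-1\right) \left(-292\right) \right)} + \frac{1}{41670 + 35473}} = \frac{1}{\frac{2 - 205^{2} + 196 \cdot 205}{-196 + 205} + \frac{1}{41670 + 35473}} = \frac{1}{\frac{2 - 42025 + 40180}{9} + \frac{1}{77143}} = \frac{1}{\frac{1}{9} \left(-1843\right) + \frac{1}{77143}} = \frac{1}{- \frac{1843}{9} + \frac{1}{77143}} = \frac{1}{- \frac{142174540}{694287}} = - \frac{694287}{142174540}$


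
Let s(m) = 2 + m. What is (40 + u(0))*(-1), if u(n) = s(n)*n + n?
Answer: -40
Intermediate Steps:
u(n) = n + n*(2 + n) (u(n) = (2 + n)*n + n = n*(2 + n) + n = n + n*(2 + n))
(40 + u(0))*(-1) = (40 + 0*(3 + 0))*(-1) = (40 + 0*3)*(-1) = (40 + 0)*(-1) = 40*(-1) = -40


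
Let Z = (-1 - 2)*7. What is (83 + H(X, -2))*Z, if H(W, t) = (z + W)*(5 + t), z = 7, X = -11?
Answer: -1491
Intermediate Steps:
Z = -21 (Z = -3*7 = -21)
H(W, t) = (5 + t)*(7 + W) (H(W, t) = (7 + W)*(5 + t) = (5 + t)*(7 + W))
(83 + H(X, -2))*Z = (83 + (35 + 5*(-11) + 7*(-2) - 11*(-2)))*(-21) = (83 + (35 - 55 - 14 + 22))*(-21) = (83 - 12)*(-21) = 71*(-21) = -1491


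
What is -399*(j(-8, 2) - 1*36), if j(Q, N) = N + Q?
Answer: 16758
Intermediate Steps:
-399*(j(-8, 2) - 1*36) = -399*((2 - 8) - 1*36) = -399*(-6 - 36) = -399*(-42) = 16758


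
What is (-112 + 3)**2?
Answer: 11881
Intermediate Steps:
(-112 + 3)**2 = (-109)**2 = 11881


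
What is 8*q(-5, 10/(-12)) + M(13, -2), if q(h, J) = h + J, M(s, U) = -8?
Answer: -164/3 ≈ -54.667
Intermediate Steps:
q(h, J) = J + h
8*q(-5, 10/(-12)) + M(13, -2) = 8*(10/(-12) - 5) - 8 = 8*(10*(-1/12) - 5) - 8 = 8*(-5/6 - 5) - 8 = 8*(-35/6) - 8 = -140/3 - 8 = -164/3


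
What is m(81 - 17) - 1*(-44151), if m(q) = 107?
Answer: 44258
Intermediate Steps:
m(81 - 17) - 1*(-44151) = 107 - 1*(-44151) = 107 + 44151 = 44258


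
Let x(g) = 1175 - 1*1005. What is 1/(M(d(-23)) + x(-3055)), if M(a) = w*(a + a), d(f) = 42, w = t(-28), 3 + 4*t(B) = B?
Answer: -1/481 ≈ -0.0020790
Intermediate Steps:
t(B) = -¾ + B/4
w = -31/4 (w = -¾ + (¼)*(-28) = -¾ - 7 = -31/4 ≈ -7.7500)
x(g) = 170 (x(g) = 1175 - 1005 = 170)
M(a) = -31*a/2 (M(a) = -31*(a + a)/4 = -31*a/2)
1/(M(d(-23)) + x(-3055)) = 1/(-31/2*42 + 170) = 1/(-651 + 170) = 1/(-481) = -1/481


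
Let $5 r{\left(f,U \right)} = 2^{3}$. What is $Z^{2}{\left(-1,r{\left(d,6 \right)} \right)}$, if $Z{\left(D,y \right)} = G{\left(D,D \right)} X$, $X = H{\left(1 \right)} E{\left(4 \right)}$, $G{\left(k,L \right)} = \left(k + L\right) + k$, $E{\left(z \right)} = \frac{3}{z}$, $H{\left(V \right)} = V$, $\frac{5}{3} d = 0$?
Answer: $\frac{81}{16} \approx 5.0625$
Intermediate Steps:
$d = 0$ ($d = \frac{3}{5} \cdot 0 = 0$)
$G{\left(k,L \right)} = L + 2 k$ ($G{\left(k,L \right)} = \left(L + k\right) + k = L + 2 k$)
$X = \frac{3}{4}$ ($X = 1 \cdot \frac{3}{4} = \frac{3}{4} \approx 0.75$)
$r{\left(f,U \right)} = \frac{8}{5}$ ($r{\left(f,U \right)} = \frac{2^{3}}{5} = \frac{1}{5} \cdot 8 = \frac{8}{5}$)
$Z{\left(D,y \right)} = \frac{9 D}{4}$ ($Z{\left(D,y \right)} = \left(D + 2 D\right) \frac{3}{4} = 3 D \frac{3}{4} = \frac{9 D}{4}$)
$Z^{2}{\left(-1,r{\left(d,6 \right)} \right)} = \left(\frac{9}{4} \left(-1\right)\right)^{2} = \left(- \frac{9}{4}\right)^{2} = \frac{81}{16}$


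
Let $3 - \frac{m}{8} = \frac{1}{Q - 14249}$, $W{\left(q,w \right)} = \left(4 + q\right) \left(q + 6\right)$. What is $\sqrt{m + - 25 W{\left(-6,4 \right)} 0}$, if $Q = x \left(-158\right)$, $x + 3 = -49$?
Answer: $\frac{20 \sqrt{2183946}}{6033} \approx 4.8991$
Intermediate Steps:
$x = -52$ ($x = -3 - 49 = -52$)
$Q = 8216$ ($Q = \left(-52\right) \left(-158\right) = 8216$)
$W{\left(q,w \right)} = \left(4 + q\right) \left(6 + q\right)$
$m = \frac{144800}{6033}$ ($m = 24 - \frac{8}{8216 - 14249} = 24 - \frac{8}{-6033} = 24 - - \frac{8}{6033} = 24 + \frac{8}{6033} = \frac{144800}{6033} \approx 24.001$)
$\sqrt{m + - 25 W{\left(-6,4 \right)} 0} = \sqrt{\frac{144800}{6033} + - 25 \left(24 + \left(-6\right)^{2} + 10 \left(-6\right)\right) 0} = \sqrt{\frac{144800}{6033} + - 25 \left(24 + 36 - 60\right) 0} = \sqrt{\frac{144800}{6033} + \left(-25\right) 0 \cdot 0} = \sqrt{\frac{144800}{6033} + 0 \cdot 0} = \sqrt{\frac{144800}{6033} + 0} = \sqrt{\frac{144800}{6033}} = \frac{20 \sqrt{2183946}}{6033}$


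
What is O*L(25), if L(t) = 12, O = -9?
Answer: -108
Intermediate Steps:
O*L(25) = -9*12 = -108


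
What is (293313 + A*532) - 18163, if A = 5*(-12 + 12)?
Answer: 275150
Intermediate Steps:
A = 0 (A = 5*0 = 0)
(293313 + A*532) - 18163 = (293313 + 0*532) - 18163 = (293313 + 0) - 18163 = 293313 - 18163 = 275150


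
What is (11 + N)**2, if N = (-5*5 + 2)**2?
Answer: 291600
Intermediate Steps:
N = 529 (N = (-25 + 2)**2 = (-23)**2 = 529)
(11 + N)**2 = (11 + 529)**2 = 540**2 = 291600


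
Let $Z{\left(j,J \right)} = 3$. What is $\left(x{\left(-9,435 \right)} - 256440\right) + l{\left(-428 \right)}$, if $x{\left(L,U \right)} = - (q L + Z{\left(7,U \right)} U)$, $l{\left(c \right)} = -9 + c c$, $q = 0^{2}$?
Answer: $-74570$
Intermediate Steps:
$q = 0$
$l{\left(c \right)} = -9 + c^{2}$
$x{\left(L,U \right)} = - 3 U$ ($x{\left(L,U \right)} = - (0 L + 3 U) = - (0 + 3 U) = - 3 U$)
$\left(x{\left(-9,435 \right)} - 256440\right) + l{\left(-428 \right)} = \left(\left(-3\right) 435 - 256440\right) - \left(9 - \left(-428\right)^{2}\right) = \left(-1305 - 256440\right) + \left(-9 + 183184\right) = -257745 + 183175 = -74570$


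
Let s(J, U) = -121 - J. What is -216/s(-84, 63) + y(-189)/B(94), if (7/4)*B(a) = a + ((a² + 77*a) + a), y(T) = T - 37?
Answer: 6995917/1203388 ≈ 5.8135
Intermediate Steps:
y(T) = -37 + T
B(a) = 4*a²/7 + 316*a/7 (B(a) = 4*(a + ((a² + 77*a) + a))/7 = 4*(a + (a² + 78*a))/7 = 4*(a² + 79*a)/7 = 4*a²/7 + 316*a/7)
-216/s(-84, 63) + y(-189)/B(94) = -216/(-121 - 1*(-84)) + (-37 - 189)/(((4/7)*94*(79 + 94))) = -216/(-121 + 84) - 226/((4/7)*94*173) = -216/(-37) - 226/65048/7 = -216*(-1/37) - 226*7/65048 = 216/37 - 791/32524 = 6995917/1203388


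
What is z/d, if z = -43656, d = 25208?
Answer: -5457/3151 ≈ -1.7318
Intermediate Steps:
z/d = -43656/25208 = -43656*1/25208 = -5457/3151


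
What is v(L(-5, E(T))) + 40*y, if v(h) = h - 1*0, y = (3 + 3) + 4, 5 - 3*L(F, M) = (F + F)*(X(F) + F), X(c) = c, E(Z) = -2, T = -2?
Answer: 1105/3 ≈ 368.33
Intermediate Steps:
L(F, M) = 5/3 - 4*F²/3 (L(F, M) = 5/3 - (F + F)*(F + F)/3 = 5/3 - 2*F*2*F/3 = 5/3 - 4*F²/3)
y = 10 (y = 6 + 4 = 10)
v(h) = h (v(h) = h + 0 = h)
v(L(-5, E(T))) + 40*y = (5/3 - 4/3*(-5)²) + 40*10 = (5/3 - 4/3*25) + 400 = (5/3 - 100/3) + 400 = -95/3 + 400 = 1105/3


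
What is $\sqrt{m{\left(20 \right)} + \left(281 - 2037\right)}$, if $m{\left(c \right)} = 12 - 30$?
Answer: $i \sqrt{1774} \approx 42.119 i$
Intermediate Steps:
$m{\left(c \right)} = -18$
$\sqrt{m{\left(20 \right)} + \left(281 - 2037\right)} = \sqrt{-18 + \left(281 - 2037\right)} = \sqrt{-18 - 1756} = \sqrt{-1774} = i \sqrt{1774}$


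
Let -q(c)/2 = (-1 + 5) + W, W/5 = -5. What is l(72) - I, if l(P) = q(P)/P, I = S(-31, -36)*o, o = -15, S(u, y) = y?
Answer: -6473/12 ≈ -539.42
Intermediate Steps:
W = -25 (W = 5*(-5) = -25)
I = 540 (I = -36*(-15) = 540)
q(c) = 42 (q(c) = -2*((-1 + 5) - 25) = -2*(4 - 25) = -2*(-21) = 42)
l(P) = 42/P
l(72) - I = 42/72 - 1*540 = 42*(1/72) - 540 = 7/12 - 540 = -6473/12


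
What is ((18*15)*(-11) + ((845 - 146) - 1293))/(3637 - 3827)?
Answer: 1782/95 ≈ 18.758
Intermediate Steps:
((18*15)*(-11) + ((845 - 146) - 1293))/(3637 - 3827) = (270*(-11) + (699 - 1293))/(-190) = (-2970 - 594)*(-1/190) = -3564*(-1/190) = 1782/95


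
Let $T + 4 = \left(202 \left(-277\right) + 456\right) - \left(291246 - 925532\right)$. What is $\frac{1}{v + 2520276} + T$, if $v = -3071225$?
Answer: $\frac{318880466015}{550949} \approx 5.7878 \cdot 10^{5}$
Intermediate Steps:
$T = 578784$ ($T = -4 + \left(\left(202 \left(-277\right) + 456\right) - \left(291246 - 925532\right)\right) = -4 + \left(\left(-55954 + 456\right) - -634286\right) = -4 + \left(-55498 + 634286\right) = -4 + 578788 = 578784$)
$\frac{1}{v + 2520276} + T = \frac{1}{-3071225 + 2520276} + 578784 = \frac{1}{-550949} + 578784 = - \frac{1}{550949} + 578784 = \frac{318880466015}{550949}$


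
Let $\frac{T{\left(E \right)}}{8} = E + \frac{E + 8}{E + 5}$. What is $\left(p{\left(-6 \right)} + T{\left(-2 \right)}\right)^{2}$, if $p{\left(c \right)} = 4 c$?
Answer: $576$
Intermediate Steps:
$T{\left(E \right)} = 8 E + \frac{8 \left(8 + E\right)}{5 + E}$ ($T{\left(E \right)} = 8 \left(E + \frac{E + 8}{E + 5}\right) = 8 \left(E + \frac{8 + E}{5 + E}\right) = 8 E + \frac{8 \left(8 + E\right)}{5 + E}$)
$\left(p{\left(-6 \right)} + T{\left(-2 \right)}\right)^{2} = \left(4 \left(-6\right) + \frac{8 \left(8 + \left(-2\right)^{2} + 6 \left(-2\right)\right)}{5 - 2}\right)^{2} = \left(-24 + \frac{8 \left(8 + 4 - 12\right)}{3}\right)^{2} = \left(-24 + 8 \cdot \frac{1}{3} \cdot 0\right)^{2} = \left(-24 + 0\right)^{2} = \left(-24\right)^{2} = 576$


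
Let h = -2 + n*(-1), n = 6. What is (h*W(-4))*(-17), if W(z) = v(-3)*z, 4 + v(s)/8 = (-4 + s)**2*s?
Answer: 657152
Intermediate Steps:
v(s) = -32 + 8*s*(-4 + s)**2 (v(s) = -32 + 8*((-4 + s)**2*s) = -32 + 8*(s*(-4 + s)**2) = -32 + 8*s*(-4 + s)**2)
h = -8 (h = -2 + 6*(-1) = -2 - 6 = -8)
W(z) = -1208*z (W(z) = (-32 + 8*(-3)*(-4 - 3)**2)*z = (-32 + 8*(-3)*(-7)**2)*z = (-32 + 8*(-3)*49)*z = (-32 - 1176)*z = -1208*z)
(h*W(-4))*(-17) = -(-9664)*(-4)*(-17) = -8*4832*(-17) = -38656*(-17) = 657152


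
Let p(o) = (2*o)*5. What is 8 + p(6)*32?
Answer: 1928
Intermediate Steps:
p(o) = 10*o
8 + p(6)*32 = 8 + (10*6)*32 = 8 + 60*32 = 8 + 1920 = 1928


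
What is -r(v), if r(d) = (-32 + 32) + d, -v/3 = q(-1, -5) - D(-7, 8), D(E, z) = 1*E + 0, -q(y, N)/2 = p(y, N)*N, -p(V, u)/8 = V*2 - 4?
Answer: 1461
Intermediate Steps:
p(V, u) = 32 - 16*V (p(V, u) = -8*(V*2 - 4) = -8*(2*V - 4) = -8*(-4 + 2*V) = 32 - 16*V)
q(y, N) = -2*N*(32 - 16*y) (q(y, N) = -2*(32 - 16*y)*N = -2*N*(32 - 16*y))
D(E, z) = E (D(E, z) = E + 0 = E)
v = -1461 (v = -3*(32*(-5)*(-2 - 1) - 1*(-7)) = -3*(32*(-5)*(-3) + 7) = -3*(480 + 7) = -3*487 = -1461)
r(d) = d (r(d) = 0 + d = d)
-r(v) = -1*(-1461) = 1461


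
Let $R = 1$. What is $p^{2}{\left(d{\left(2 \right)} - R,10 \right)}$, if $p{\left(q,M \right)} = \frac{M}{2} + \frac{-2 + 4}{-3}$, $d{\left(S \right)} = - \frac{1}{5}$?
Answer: $\frac{169}{9} \approx 18.778$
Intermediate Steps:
$d{\left(S \right)} = - \frac{1}{5}$ ($d{\left(S \right)} = \left(-1\right) \frac{1}{5} = - \frac{1}{5}$)
$p{\left(q,M \right)} = - \frac{2}{3} + \frac{M}{2}$ ($p{\left(q,M \right)} = M \frac{1}{2} + 2 \left(- \frac{1}{3}\right) = \frac{M}{2} - \frac{2}{3} = - \frac{2}{3} + \frac{M}{2}$)
$p^{2}{\left(d{\left(2 \right)} - R,10 \right)} = \left(- \frac{2}{3} + \frac{1}{2} \cdot 10\right)^{2} = \left(- \frac{2}{3} + 5\right)^{2} = \left(\frac{13}{3}\right)^{2} = \frac{169}{9}$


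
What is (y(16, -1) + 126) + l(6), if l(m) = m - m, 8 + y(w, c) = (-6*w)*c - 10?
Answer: 204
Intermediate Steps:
y(w, c) = -18 - 6*c*w (y(w, c) = -8 + ((-6*w)*c - 10) = -8 + (-6*c*w - 10) = -8 + (-10 - 6*c*w) = -18 - 6*c*w)
l(m) = 0
(y(16, -1) + 126) + l(6) = ((-18 - 6*(-1)*16) + 126) + 0 = ((-18 + 96) + 126) + 0 = (78 + 126) + 0 = 204 + 0 = 204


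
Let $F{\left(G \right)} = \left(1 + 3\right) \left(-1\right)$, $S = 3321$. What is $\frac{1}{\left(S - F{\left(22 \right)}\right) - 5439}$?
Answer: $- \frac{1}{2114} \approx -0.00047304$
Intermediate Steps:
$F{\left(G \right)} = -4$ ($F{\left(G \right)} = 4 \left(-1\right) = -4$)
$\frac{1}{\left(S - F{\left(22 \right)}\right) - 5439} = \frac{1}{\left(3321 - -4\right) - 5439} = \frac{1}{\left(3321 + 4\right) - 5439} = \frac{1}{3325 - 5439} = \frac{1}{-2114} = - \frac{1}{2114}$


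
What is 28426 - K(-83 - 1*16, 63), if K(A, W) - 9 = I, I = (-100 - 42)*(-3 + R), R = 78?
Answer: 39067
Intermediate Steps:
I = -10650 (I = (-100 - 42)*(-3 + 78) = -142*75 = -10650)
K(A, W) = -10641 (K(A, W) = 9 - 10650 = -10641)
28426 - K(-83 - 1*16, 63) = 28426 - 1*(-10641) = 28426 + 10641 = 39067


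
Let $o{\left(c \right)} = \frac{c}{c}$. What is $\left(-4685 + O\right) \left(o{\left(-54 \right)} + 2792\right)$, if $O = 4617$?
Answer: $-189924$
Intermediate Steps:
$o{\left(c \right)} = 1$
$\left(-4685 + O\right) \left(o{\left(-54 \right)} + 2792\right) = \left(-4685 + 4617\right) \left(1 + 2792\right) = \left(-68\right) 2793 = -189924$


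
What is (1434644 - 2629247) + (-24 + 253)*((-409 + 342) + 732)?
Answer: -1042318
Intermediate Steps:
(1434644 - 2629247) + (-24 + 253)*((-409 + 342) + 732) = -1194603 + 229*(-67 + 732) = -1194603 + 229*665 = -1194603 + 152285 = -1042318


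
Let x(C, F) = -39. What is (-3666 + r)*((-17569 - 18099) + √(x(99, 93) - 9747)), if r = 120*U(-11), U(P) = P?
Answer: 177840648 - 4986*I*√9786 ≈ 1.7784e+8 - 4.9324e+5*I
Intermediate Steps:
r = -1320 (r = 120*(-11) = -1320)
(-3666 + r)*((-17569 - 18099) + √(x(99, 93) - 9747)) = (-3666 - 1320)*((-17569 - 18099) + √(-39 - 9747)) = -4986*(-35668 + √(-9786)) = -4986*(-35668 + I*√9786) = 177840648 - 4986*I*√9786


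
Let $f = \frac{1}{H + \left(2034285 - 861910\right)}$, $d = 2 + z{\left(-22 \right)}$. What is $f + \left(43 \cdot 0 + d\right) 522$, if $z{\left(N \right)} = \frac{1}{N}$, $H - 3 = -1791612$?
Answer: $\frac{631787561}{619234} \approx 1020.3$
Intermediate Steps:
$H = -1791609$ ($H = 3 - 1791612 = -1791609$)
$d = \frac{43}{22}$ ($d = 2 + \frac{1}{-22} = 2 - \frac{1}{22} = \frac{43}{22} \approx 1.9545$)
$f = - \frac{1}{619234}$ ($f = \frac{1}{-1791609 + \left(2034285 - 861910\right)} = \frac{1}{-1791609 + 1172375} = \frac{1}{-619234} = - \frac{1}{619234} \approx -1.6149 \cdot 10^{-6}$)
$f + \left(43 \cdot 0 + d\right) 522 = - \frac{1}{619234} + \left(43 \cdot 0 + \frac{43}{22}\right) 522 = - \frac{1}{619234} + \left(0 + \frac{43}{22}\right) 522 = - \frac{1}{619234} + \frac{43}{22} \cdot 522 = - \frac{1}{619234} + \frac{11223}{11} = \frac{631787561}{619234}$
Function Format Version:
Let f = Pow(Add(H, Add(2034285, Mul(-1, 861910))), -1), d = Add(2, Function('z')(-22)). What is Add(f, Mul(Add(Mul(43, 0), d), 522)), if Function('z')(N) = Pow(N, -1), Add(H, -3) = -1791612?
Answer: Rational(631787561, 619234) ≈ 1020.3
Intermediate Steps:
H = -1791609 (H = Add(3, -1791612) = -1791609)
d = Rational(43, 22) (d = Add(2, Pow(-22, -1)) = Add(2, Rational(-1, 22)) = Rational(43, 22) ≈ 1.9545)
f = Rational(-1, 619234) (f = Pow(Add(-1791609, Add(2034285, Mul(-1, 861910))), -1) = Pow(Add(-1791609, Add(2034285, -861910)), -1) = Pow(Add(-1791609, 1172375), -1) = Pow(-619234, -1) = Rational(-1, 619234) ≈ -1.6149e-6)
Add(f, Mul(Add(Mul(43, 0), d), 522)) = Add(Rational(-1, 619234), Mul(Add(Mul(43, 0), Rational(43, 22)), 522)) = Add(Rational(-1, 619234), Mul(Add(0, Rational(43, 22)), 522)) = Add(Rational(-1, 619234), Mul(Rational(43, 22), 522)) = Add(Rational(-1, 619234), Rational(11223, 11)) = Rational(631787561, 619234)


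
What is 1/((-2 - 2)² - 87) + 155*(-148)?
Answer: -1628741/71 ≈ -22940.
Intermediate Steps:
1/((-2 - 2)² - 87) + 155*(-148) = 1/((-4)² - 87) - 22940 = 1/(16 - 87) - 22940 = 1/(-71) - 22940 = -1/71 - 22940 = -1628741/71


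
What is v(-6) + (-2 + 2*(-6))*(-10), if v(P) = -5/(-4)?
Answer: 565/4 ≈ 141.25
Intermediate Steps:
v(P) = 5/4 (v(P) = -5*(-1/4) = 5/4)
v(-6) + (-2 + 2*(-6))*(-10) = 5/4 + (-2 + 2*(-6))*(-10) = 5/4 + (-2 - 12)*(-10) = 5/4 - 14*(-10) = 5/4 + 140 = 565/4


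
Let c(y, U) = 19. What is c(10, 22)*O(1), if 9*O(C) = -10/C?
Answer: -190/9 ≈ -21.111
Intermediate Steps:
O(C) = -10/(9*C) (O(C) = (-10/C)/9 = -10/(9*C))
c(10, 22)*O(1) = 19*(-10/9/1) = 19*(-10/9*1) = 19*(-10/9) = -190/9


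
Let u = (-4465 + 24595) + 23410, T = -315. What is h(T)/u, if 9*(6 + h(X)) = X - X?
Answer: -3/21770 ≈ -0.00013780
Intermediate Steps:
h(X) = -6 (h(X) = -6 + (X - X)/9 = -6 + (⅑)*0 = -6 + 0 = -6)
u = 43540 (u = 20130 + 23410 = 43540)
h(T)/u = -6/43540 = -6*1/43540 = -3/21770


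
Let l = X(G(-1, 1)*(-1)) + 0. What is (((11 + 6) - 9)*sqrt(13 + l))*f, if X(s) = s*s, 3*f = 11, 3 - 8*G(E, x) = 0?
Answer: 319/3 ≈ 106.33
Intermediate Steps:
G(E, x) = 3/8 (G(E, x) = 3/8 - 1/8*0 = 3/8 + 0 = 3/8)
f = 11/3 (f = (1/3)*11 = 11/3 ≈ 3.6667)
X(s) = s**2
l = 9/64 (l = ((3/8)*(-1))**2 + 0 = (-3/8)**2 + 0 = 9/64 + 0 = 9/64 ≈ 0.14063)
(((11 + 6) - 9)*sqrt(13 + l))*f = (((11 + 6) - 9)*sqrt(13 + 9/64))*(11/3) = ((17 - 9)*sqrt(841/64))*(11/3) = (8*(29/8))*(11/3) = 29*(11/3) = 319/3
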